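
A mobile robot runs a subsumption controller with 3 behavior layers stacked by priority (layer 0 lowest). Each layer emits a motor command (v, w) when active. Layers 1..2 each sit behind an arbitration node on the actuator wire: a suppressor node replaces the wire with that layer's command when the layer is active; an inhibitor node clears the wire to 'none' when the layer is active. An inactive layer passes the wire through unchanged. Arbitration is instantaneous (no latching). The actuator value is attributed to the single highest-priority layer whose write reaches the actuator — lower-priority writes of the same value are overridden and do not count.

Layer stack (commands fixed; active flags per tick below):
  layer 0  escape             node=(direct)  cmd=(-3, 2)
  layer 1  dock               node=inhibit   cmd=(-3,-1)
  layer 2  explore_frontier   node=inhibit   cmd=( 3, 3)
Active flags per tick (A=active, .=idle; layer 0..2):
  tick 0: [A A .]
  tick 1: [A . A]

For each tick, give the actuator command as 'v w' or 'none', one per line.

tick 0:
  L0 escape: active, feeds wire = (-3, 2)
  L1 dock: active, inhibitor → wire = none
  L2 explore_frontier: idle → wire stays none
  actuator = none
tick 1:
  L0 escape: active, feeds wire = (-3, 2)
  L1 dock: idle → wire stays (-3, 2)
  L2 explore_frontier: active, inhibitor → wire = none
  actuator = none

none
none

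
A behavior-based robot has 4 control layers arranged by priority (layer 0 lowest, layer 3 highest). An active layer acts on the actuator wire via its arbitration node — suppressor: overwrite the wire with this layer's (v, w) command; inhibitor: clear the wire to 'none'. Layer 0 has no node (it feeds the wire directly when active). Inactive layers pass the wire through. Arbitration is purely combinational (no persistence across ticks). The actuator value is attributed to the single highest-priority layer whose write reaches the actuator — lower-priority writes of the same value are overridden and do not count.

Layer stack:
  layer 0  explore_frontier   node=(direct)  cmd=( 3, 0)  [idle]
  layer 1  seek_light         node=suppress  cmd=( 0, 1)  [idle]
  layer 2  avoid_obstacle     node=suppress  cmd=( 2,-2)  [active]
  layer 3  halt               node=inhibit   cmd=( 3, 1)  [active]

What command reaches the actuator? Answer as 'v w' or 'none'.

layer 0 (explore_frontier) idle — none
layer 1 (seek_light) idle — unchanged: none
layer 2 (avoid_obstacle) active — suppresses: (2, -2)
layer 3 (halt) active — inhibits: none
→ actuator none

none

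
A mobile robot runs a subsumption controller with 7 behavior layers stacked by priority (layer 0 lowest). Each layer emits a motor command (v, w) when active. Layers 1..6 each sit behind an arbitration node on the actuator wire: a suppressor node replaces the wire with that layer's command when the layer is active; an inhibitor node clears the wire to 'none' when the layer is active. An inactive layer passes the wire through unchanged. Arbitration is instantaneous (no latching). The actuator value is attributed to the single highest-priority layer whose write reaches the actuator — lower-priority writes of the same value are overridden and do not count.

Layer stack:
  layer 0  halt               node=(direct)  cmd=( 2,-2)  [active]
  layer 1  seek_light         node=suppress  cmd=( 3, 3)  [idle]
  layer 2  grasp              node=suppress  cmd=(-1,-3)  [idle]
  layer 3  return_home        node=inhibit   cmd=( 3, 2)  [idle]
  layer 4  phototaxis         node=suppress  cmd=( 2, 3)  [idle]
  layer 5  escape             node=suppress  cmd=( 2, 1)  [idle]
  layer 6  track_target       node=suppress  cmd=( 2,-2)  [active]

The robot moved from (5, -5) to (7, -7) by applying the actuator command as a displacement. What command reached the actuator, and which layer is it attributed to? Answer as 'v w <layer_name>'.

displacement = (7, -7) − (5, -5) = (2, -2)
[0] halt on; wire := (2, -2)
[1] seek_light off; pass (2, -2)
[2] grasp off; pass (2, -2)
[3] return_home off; pass (2, -2)
[4] phototaxis off; pass (2, -2)
[5] escape off; pass (2, -2)
[6] track_target on (suppress); wire := (2, -2)
output (2, -2) — from layer 6 (track_target)

2 -2 track_target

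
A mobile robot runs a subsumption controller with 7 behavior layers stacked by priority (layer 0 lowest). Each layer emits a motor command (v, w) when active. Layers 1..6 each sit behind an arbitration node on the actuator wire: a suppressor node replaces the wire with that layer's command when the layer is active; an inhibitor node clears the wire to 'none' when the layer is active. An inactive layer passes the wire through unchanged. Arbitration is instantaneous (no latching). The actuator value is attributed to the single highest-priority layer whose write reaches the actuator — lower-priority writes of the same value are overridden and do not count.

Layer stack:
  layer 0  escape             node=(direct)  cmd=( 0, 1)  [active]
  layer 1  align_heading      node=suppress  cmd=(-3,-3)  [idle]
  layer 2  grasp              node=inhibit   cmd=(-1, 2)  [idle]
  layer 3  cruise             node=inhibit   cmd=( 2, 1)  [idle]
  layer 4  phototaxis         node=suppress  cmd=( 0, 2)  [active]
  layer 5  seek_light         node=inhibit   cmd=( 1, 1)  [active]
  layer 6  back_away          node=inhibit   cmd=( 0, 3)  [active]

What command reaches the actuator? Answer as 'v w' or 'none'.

none

L0 escape: active, feeds wire = (0, 1)
L1 align_heading: idle → wire stays (0, 1)
L2 grasp: idle → wire stays (0, 1)
L3 cruise: idle → wire stays (0, 1)
L4 phototaxis: active, suppressor → wire = (0, 2)
L5 seek_light: active, inhibitor → wire = none
L6 back_away: active, inhibitor → wire = none
actuator = none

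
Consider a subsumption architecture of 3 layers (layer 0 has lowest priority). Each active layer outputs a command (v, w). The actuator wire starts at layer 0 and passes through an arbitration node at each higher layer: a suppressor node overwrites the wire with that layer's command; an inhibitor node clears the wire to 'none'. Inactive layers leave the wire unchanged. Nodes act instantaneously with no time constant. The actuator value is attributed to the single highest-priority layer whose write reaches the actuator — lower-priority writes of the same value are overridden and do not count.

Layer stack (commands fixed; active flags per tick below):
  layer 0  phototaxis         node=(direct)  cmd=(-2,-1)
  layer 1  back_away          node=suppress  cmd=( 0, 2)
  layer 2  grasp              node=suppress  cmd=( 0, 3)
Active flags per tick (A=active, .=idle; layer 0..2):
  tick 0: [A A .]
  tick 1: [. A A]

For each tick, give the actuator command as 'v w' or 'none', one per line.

0 2
0 3

tick 0:
  [0] phototaxis on; wire := (-2, -1)
  [1] back_away on (suppress); wire := (0, 2)
  [2] grasp off; pass (0, 2)
  output (0, 2)
tick 1:
  [0] phototaxis off; wire := none
  [1] back_away on (suppress); wire := (0, 2)
  [2] grasp on (suppress); wire := (0, 3)
  output (0, 3)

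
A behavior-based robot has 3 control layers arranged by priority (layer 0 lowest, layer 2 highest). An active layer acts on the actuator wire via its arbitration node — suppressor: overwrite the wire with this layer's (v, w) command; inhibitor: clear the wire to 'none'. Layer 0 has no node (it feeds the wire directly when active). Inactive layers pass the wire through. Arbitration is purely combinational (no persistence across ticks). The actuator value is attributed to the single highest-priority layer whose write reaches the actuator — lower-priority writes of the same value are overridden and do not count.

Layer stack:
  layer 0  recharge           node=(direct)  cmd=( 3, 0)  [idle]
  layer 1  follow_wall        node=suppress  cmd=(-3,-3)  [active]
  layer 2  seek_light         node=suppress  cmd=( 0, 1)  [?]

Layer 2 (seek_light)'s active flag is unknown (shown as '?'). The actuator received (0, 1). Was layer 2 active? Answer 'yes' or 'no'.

yes

If layer 2 is active=yes:
  actuator would be (0, 1)
If layer 2 is active=no:
  actuator would be (-3, -3)
Observed (0, 1), so layer 2 was active.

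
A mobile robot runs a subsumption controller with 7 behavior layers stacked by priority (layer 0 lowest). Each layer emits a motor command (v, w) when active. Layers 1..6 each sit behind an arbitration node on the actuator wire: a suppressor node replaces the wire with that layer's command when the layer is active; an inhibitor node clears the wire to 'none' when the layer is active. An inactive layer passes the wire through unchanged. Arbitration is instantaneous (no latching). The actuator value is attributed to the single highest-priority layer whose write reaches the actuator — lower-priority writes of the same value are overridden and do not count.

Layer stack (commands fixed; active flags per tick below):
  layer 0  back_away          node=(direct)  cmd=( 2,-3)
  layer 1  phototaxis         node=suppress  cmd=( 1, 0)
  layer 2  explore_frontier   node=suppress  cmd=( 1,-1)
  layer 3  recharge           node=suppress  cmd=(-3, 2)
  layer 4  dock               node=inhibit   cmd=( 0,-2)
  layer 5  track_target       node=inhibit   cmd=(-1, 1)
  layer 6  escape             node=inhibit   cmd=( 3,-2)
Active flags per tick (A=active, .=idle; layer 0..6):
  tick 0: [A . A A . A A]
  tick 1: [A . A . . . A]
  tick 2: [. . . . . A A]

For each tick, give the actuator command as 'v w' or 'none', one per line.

tick 0:
  L0 back_away: active, feeds wire = (2, -3)
  L1 phototaxis: idle → wire stays (2, -3)
  L2 explore_frontier: active, suppressor → wire = (1, -1)
  L3 recharge: active, suppressor → wire = (-3, 2)
  L4 dock: idle → wire stays (-3, 2)
  L5 track_target: active, inhibitor → wire = none
  L6 escape: active, inhibitor → wire = none
  actuator = none
tick 1:
  L0 back_away: active, feeds wire = (2, -3)
  L1 phototaxis: idle → wire stays (2, -3)
  L2 explore_frontier: active, suppressor → wire = (1, -1)
  L3 recharge: idle → wire stays (1, -1)
  L4 dock: idle → wire stays (1, -1)
  L5 track_target: idle → wire stays (1, -1)
  L6 escape: active, inhibitor → wire = none
  actuator = none
tick 2:
  L0 back_away: idle → wire = none
  L1 phototaxis: idle → wire stays none
  L2 explore_frontier: idle → wire stays none
  L3 recharge: idle → wire stays none
  L4 dock: idle → wire stays none
  L5 track_target: active, inhibitor → wire = none
  L6 escape: active, inhibitor → wire = none
  actuator = none

none
none
none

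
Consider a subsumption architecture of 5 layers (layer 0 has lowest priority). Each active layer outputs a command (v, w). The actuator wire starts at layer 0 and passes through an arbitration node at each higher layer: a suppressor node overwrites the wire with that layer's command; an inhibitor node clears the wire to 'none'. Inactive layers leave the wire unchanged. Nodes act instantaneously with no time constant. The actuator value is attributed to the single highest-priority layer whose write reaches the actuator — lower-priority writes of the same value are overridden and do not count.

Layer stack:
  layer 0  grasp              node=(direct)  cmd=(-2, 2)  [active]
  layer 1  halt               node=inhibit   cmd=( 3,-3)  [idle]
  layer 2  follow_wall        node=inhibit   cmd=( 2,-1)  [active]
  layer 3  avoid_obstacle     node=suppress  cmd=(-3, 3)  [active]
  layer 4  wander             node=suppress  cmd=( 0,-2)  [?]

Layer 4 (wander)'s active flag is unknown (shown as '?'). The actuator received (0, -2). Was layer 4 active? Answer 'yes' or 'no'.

yes

If layer 4 is active=yes:
  actuator would be (0, -2)
If layer 4 is active=no:
  actuator would be (-3, 3)
Observed (0, -2), so layer 4 was active.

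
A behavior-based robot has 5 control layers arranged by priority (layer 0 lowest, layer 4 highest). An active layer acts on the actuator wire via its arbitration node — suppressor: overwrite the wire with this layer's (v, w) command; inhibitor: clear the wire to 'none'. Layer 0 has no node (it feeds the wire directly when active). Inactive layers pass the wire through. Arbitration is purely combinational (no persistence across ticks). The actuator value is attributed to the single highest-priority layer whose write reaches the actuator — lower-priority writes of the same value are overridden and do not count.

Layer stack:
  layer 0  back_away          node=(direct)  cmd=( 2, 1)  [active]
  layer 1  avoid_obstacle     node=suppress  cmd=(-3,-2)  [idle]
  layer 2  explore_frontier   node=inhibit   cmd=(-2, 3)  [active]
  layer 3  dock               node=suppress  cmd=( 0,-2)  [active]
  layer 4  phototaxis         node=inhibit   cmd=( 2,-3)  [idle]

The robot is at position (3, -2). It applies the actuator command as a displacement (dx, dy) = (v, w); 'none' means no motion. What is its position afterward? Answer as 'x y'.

layer 0 (back_away) active — direct: (2, 1)
layer 1 (avoid_obstacle) idle — unchanged: (2, 1)
layer 2 (explore_frontier) active — inhibits: none
layer 3 (dock) active — suppresses: (0, -2)
layer 4 (phototaxis) idle — unchanged: (0, -2)
→ actuator (0, -2)
position: (3, -2) + (0, -2) = (3, -4)

3 -4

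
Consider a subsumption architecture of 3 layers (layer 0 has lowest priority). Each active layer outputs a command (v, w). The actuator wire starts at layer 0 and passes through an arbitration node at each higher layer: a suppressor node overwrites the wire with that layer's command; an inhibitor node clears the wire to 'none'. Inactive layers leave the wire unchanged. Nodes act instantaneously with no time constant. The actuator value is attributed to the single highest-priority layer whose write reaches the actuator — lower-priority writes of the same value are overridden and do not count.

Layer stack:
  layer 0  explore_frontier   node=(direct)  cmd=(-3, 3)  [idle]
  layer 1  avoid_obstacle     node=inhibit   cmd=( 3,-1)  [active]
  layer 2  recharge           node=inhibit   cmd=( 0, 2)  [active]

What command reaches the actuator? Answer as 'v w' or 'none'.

layer 0 (explore_frontier) idle — none
layer 1 (avoid_obstacle) active — inhibits: none
layer 2 (recharge) active — inhibits: none
→ actuator none

none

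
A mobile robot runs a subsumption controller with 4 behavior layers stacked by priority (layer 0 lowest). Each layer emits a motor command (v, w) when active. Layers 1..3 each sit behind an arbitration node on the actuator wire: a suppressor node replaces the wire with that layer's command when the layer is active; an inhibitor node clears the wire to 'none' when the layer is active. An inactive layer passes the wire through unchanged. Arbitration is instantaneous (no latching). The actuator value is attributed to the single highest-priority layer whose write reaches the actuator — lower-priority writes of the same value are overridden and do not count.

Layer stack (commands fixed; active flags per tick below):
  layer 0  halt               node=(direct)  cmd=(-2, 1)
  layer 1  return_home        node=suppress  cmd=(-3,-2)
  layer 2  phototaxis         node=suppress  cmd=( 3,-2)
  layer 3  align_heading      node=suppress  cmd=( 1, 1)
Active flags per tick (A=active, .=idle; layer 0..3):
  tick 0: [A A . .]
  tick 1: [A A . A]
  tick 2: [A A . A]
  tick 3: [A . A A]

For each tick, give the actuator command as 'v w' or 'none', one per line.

tick 0:
  [0] halt on; wire := (-2, 1)
  [1] return_home on (suppress); wire := (-3, -2)
  [2] phototaxis off; pass (-3, -2)
  [3] align_heading off; pass (-3, -2)
  output (-3, -2)
tick 1:
  [0] halt on; wire := (-2, 1)
  [1] return_home on (suppress); wire := (-3, -2)
  [2] phototaxis off; pass (-3, -2)
  [3] align_heading on (suppress); wire := (1, 1)
  output (1, 1)
tick 2:
  [0] halt on; wire := (-2, 1)
  [1] return_home on (suppress); wire := (-3, -2)
  [2] phototaxis off; pass (-3, -2)
  [3] align_heading on (suppress); wire := (1, 1)
  output (1, 1)
tick 3:
  [0] halt on; wire := (-2, 1)
  [1] return_home off; pass (-2, 1)
  [2] phototaxis on (suppress); wire := (3, -2)
  [3] align_heading on (suppress); wire := (1, 1)
  output (1, 1)

-3 -2
1 1
1 1
1 1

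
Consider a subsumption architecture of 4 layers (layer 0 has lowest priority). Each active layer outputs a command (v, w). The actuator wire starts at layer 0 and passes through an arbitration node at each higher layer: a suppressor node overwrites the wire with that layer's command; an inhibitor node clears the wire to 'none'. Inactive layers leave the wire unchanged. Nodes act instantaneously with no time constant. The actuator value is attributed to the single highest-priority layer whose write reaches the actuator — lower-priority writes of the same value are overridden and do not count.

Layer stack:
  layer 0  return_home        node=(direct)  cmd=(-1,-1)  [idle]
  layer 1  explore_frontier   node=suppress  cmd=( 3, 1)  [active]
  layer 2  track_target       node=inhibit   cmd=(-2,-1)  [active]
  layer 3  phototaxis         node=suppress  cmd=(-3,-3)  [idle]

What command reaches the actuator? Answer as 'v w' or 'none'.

none

layer 0 (return_home) idle — none
layer 1 (explore_frontier) active — suppresses: (3, 1)
layer 2 (track_target) active — inhibits: none
layer 3 (phototaxis) idle — unchanged: none
→ actuator none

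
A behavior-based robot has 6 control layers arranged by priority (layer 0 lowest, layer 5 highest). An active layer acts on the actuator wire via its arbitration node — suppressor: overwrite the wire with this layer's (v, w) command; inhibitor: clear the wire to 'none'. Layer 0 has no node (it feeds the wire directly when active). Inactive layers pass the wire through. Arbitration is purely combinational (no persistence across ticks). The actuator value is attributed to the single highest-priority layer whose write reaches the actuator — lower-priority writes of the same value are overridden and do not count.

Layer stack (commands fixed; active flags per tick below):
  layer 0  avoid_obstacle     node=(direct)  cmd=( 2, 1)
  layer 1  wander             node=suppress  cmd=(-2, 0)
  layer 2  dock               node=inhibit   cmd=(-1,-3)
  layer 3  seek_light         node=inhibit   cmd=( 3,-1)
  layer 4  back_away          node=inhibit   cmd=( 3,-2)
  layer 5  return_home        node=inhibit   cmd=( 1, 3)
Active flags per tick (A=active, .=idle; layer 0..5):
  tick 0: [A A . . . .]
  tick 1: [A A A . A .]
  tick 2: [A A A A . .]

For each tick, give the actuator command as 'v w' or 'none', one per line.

tick 0:
  [0] avoid_obstacle on; wire := (2, 1)
  [1] wander on (suppress); wire := (-2, 0)
  [2] dock off; pass (-2, 0)
  [3] seek_light off; pass (-2, 0)
  [4] back_away off; pass (-2, 0)
  [5] return_home off; pass (-2, 0)
  output (-2, 0)
tick 1:
  [0] avoid_obstacle on; wire := (2, 1)
  [1] wander on (suppress); wire := (-2, 0)
  [2] dock on (inhibit); wire := none
  [3] seek_light off; pass none
  [4] back_away on (inhibit); wire := none
  [5] return_home off; pass none
  output none
tick 2:
  [0] avoid_obstacle on; wire := (2, 1)
  [1] wander on (suppress); wire := (-2, 0)
  [2] dock on (inhibit); wire := none
  [3] seek_light on (inhibit); wire := none
  [4] back_away off; pass none
  [5] return_home off; pass none
  output none

-2 0
none
none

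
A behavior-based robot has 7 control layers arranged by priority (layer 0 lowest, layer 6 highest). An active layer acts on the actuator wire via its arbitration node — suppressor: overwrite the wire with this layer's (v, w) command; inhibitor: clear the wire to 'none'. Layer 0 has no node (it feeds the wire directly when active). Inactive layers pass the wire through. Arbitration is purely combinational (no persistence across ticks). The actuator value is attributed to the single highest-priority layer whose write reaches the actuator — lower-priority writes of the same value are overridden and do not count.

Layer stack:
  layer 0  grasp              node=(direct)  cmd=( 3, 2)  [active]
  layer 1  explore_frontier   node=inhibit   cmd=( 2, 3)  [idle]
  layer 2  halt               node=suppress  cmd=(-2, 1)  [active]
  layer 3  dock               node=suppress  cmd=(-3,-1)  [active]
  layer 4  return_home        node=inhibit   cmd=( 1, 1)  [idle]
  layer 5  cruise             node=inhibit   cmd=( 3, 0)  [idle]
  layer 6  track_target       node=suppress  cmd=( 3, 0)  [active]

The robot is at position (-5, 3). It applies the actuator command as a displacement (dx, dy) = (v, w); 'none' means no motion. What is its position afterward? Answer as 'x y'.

[0] grasp on; wire := (3, 2)
[1] explore_frontier off; pass (3, 2)
[2] halt on (suppress); wire := (-2, 1)
[3] dock on (suppress); wire := (-3, -1)
[4] return_home off; pass (-3, -1)
[5] cruise off; pass (-3, -1)
[6] track_target on (suppress); wire := (3, 0)
output (3, 0)
position: (-5, 3) + (3, 0) = (-2, 3)

-2 3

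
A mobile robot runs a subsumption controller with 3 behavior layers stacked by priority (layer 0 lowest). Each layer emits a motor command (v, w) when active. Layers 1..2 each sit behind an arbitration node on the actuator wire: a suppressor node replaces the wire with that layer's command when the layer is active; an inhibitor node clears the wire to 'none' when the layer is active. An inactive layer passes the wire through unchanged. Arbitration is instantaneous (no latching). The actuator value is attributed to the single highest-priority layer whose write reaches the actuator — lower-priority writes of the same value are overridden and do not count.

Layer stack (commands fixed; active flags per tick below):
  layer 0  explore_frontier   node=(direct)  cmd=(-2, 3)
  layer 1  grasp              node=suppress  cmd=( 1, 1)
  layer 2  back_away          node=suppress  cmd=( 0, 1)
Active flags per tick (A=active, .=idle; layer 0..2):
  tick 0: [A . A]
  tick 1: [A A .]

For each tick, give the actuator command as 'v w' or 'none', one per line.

tick 0:
  [0] explore_frontier on; wire := (-2, 3)
  [1] grasp off; pass (-2, 3)
  [2] back_away on (suppress); wire := (0, 1)
  output (0, 1)
tick 1:
  [0] explore_frontier on; wire := (-2, 3)
  [1] grasp on (suppress); wire := (1, 1)
  [2] back_away off; pass (1, 1)
  output (1, 1)

0 1
1 1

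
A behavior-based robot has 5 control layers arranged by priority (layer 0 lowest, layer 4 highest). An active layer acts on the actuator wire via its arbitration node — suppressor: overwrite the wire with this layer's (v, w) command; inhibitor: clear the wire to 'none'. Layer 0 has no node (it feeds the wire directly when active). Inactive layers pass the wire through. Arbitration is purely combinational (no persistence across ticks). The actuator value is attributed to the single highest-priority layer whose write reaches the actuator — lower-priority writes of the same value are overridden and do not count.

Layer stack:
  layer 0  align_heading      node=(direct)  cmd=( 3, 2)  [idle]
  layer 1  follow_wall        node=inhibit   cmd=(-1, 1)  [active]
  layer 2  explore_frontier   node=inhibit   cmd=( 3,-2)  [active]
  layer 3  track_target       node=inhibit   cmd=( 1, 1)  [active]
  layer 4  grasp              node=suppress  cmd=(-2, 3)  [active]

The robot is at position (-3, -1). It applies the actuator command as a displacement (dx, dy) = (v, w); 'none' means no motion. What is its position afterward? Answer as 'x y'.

[0] align_heading off; wire := none
[1] follow_wall on (inhibit); wire := none
[2] explore_frontier on (inhibit); wire := none
[3] track_target on (inhibit); wire := none
[4] grasp on (suppress); wire := (-2, 3)
output (-2, 3)
position: (-3, -1) + (-2, 3) = (-5, 2)

-5 2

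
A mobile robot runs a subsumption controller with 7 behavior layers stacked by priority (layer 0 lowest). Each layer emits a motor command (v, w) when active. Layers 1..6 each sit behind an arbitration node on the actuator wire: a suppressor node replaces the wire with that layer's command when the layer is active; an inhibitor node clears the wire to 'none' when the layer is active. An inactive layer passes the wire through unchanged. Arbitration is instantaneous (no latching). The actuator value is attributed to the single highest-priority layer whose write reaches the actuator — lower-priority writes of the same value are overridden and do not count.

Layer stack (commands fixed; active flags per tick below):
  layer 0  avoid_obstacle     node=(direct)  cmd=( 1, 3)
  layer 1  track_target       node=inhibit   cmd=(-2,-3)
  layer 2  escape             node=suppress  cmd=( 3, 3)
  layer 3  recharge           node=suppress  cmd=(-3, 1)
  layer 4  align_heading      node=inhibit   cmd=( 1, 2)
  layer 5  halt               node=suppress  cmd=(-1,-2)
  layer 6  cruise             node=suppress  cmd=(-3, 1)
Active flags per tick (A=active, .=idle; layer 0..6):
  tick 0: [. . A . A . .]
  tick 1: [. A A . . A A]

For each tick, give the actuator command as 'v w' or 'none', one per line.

tick 0:
  [0] avoid_obstacle off; wire := none
  [1] track_target off; pass none
  [2] escape on (suppress); wire := (3, 3)
  [3] recharge off; pass (3, 3)
  [4] align_heading on (inhibit); wire := none
  [5] halt off; pass none
  [6] cruise off; pass none
  output none
tick 1:
  [0] avoid_obstacle off; wire := none
  [1] track_target on (inhibit); wire := none
  [2] escape on (suppress); wire := (3, 3)
  [3] recharge off; pass (3, 3)
  [4] align_heading off; pass (3, 3)
  [5] halt on (suppress); wire := (-1, -2)
  [6] cruise on (suppress); wire := (-3, 1)
  output (-3, 1)

none
-3 1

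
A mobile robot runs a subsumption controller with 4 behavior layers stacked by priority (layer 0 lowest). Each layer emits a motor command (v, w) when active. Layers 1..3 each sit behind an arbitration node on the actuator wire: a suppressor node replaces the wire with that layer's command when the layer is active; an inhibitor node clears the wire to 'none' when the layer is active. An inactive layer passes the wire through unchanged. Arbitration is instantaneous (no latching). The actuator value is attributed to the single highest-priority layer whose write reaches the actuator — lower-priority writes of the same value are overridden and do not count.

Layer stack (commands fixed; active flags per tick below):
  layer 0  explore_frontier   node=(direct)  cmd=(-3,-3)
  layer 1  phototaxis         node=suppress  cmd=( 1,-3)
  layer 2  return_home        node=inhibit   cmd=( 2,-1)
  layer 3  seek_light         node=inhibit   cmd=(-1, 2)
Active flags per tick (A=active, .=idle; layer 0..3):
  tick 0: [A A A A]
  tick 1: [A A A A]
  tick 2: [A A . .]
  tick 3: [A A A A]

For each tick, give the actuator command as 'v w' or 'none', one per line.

tick 0:
  layer 0 (explore_frontier) active — direct: (-3, -3)
  layer 1 (phototaxis) active — suppresses: (1, -3)
  layer 2 (return_home) active — inhibits: none
  layer 3 (seek_light) active — inhibits: none
  → actuator none
tick 1:
  layer 0 (explore_frontier) active — direct: (-3, -3)
  layer 1 (phototaxis) active — suppresses: (1, -3)
  layer 2 (return_home) active — inhibits: none
  layer 3 (seek_light) active — inhibits: none
  → actuator none
tick 2:
  layer 0 (explore_frontier) active — direct: (-3, -3)
  layer 1 (phototaxis) active — suppresses: (1, -3)
  layer 2 (return_home) idle — unchanged: (1, -3)
  layer 3 (seek_light) idle — unchanged: (1, -3)
  → actuator (1, -3)
tick 3:
  layer 0 (explore_frontier) active — direct: (-3, -3)
  layer 1 (phototaxis) active — suppresses: (1, -3)
  layer 2 (return_home) active — inhibits: none
  layer 3 (seek_light) active — inhibits: none
  → actuator none

none
none
1 -3
none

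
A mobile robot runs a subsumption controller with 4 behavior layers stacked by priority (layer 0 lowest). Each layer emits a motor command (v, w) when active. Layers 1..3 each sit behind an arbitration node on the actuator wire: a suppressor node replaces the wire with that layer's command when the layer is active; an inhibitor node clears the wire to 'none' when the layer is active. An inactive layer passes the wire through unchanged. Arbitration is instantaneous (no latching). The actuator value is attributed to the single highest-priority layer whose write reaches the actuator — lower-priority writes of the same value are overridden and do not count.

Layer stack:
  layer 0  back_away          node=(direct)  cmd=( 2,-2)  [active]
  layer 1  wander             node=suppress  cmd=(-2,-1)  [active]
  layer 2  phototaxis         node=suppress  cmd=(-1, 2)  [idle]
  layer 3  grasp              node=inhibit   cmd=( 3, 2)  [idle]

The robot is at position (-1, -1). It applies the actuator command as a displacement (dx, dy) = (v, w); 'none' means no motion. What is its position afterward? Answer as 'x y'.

-3 -2

L0 back_away: active, feeds wire = (2, -2)
L1 wander: active, suppressor → wire = (-2, -1)
L2 phototaxis: idle → wire stays (-2, -1)
L3 grasp: idle → wire stays (-2, -1)
actuator = (-2, -1)
position: (-1, -1) + (-2, -1) = (-3, -2)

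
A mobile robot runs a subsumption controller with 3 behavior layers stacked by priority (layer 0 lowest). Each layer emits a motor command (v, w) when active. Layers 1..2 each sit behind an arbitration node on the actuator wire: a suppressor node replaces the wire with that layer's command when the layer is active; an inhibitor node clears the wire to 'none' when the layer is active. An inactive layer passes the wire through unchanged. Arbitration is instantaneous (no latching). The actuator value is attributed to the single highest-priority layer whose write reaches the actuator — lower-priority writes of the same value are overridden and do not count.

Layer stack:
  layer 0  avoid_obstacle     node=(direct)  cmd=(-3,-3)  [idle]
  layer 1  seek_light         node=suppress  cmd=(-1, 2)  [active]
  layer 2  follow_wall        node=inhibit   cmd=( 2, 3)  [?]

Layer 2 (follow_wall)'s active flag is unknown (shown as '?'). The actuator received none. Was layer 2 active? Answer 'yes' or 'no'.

If layer 2 is active=yes:
  actuator would be none
If layer 2 is active=no:
  actuator would be (-1, 2)
Observed none, so layer 2 was active.

yes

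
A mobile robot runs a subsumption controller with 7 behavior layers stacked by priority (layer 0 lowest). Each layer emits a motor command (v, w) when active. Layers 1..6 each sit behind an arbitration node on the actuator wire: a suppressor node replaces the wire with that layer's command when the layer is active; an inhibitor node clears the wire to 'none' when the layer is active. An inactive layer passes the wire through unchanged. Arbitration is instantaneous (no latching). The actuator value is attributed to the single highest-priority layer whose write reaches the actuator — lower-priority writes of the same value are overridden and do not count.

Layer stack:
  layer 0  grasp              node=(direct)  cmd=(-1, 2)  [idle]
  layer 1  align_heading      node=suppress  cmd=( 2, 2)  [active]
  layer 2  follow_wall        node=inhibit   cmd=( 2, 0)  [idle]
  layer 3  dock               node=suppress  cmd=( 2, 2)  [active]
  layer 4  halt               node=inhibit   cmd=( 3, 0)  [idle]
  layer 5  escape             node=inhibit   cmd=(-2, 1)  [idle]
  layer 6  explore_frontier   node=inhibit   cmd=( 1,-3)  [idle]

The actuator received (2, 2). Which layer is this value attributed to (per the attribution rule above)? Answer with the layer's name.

dock

[0] grasp off; wire := none
[1] align_heading on (suppress); wire := (2, 2)
[2] follow_wall off; pass (2, 2)
[3] dock on (suppress); wire := (2, 2)
[4] halt off; pass (2, 2)
[5] escape off; pass (2, 2)
[6] explore_frontier off; pass (2, 2)
output (2, 2)
last writer: layer 3 = dock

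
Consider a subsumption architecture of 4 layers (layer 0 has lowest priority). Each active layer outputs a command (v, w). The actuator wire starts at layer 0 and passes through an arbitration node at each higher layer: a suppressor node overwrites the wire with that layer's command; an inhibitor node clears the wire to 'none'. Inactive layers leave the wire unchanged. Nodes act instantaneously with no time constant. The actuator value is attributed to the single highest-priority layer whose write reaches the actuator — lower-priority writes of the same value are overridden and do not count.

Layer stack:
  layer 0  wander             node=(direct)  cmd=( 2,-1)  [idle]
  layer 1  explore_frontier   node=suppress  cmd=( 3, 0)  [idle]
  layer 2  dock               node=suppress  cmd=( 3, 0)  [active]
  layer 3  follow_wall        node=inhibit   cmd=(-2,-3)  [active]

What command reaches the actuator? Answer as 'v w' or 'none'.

none

L0 wander: idle → wire = none
L1 explore_frontier: idle → wire stays none
L2 dock: active, suppressor → wire = (3, 0)
L3 follow_wall: active, inhibitor → wire = none
actuator = none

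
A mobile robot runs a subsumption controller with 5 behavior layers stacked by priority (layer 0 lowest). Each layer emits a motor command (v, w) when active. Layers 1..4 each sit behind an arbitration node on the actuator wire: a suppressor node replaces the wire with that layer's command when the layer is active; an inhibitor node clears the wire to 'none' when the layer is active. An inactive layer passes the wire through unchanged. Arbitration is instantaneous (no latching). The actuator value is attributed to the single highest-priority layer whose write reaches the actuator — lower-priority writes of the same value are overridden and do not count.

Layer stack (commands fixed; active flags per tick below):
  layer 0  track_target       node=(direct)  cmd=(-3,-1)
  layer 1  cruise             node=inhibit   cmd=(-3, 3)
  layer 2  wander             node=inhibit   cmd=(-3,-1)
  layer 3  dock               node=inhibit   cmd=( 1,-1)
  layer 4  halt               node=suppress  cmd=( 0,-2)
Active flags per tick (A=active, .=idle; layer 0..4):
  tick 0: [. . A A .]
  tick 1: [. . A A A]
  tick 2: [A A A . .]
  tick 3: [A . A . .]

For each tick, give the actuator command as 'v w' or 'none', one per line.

tick 0:
  [0] track_target off; wire := none
  [1] cruise off; pass none
  [2] wander on (inhibit); wire := none
  [3] dock on (inhibit); wire := none
  [4] halt off; pass none
  output none
tick 1:
  [0] track_target off; wire := none
  [1] cruise off; pass none
  [2] wander on (inhibit); wire := none
  [3] dock on (inhibit); wire := none
  [4] halt on (suppress); wire := (0, -2)
  output (0, -2)
tick 2:
  [0] track_target on; wire := (-3, -1)
  [1] cruise on (inhibit); wire := none
  [2] wander on (inhibit); wire := none
  [3] dock off; pass none
  [4] halt off; pass none
  output none
tick 3:
  [0] track_target on; wire := (-3, -1)
  [1] cruise off; pass (-3, -1)
  [2] wander on (inhibit); wire := none
  [3] dock off; pass none
  [4] halt off; pass none
  output none

none
0 -2
none
none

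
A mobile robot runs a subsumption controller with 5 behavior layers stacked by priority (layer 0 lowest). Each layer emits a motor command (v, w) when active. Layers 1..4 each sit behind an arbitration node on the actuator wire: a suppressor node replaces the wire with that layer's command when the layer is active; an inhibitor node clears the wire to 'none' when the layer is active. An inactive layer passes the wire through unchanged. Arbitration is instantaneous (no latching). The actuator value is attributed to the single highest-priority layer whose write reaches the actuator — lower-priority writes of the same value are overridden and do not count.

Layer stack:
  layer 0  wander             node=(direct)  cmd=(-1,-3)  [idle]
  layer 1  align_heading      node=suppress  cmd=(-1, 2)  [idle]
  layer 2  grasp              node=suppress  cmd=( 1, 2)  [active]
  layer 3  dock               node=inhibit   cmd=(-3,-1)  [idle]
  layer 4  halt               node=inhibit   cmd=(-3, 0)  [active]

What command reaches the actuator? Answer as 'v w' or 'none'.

none

layer 0 (wander) idle — none
layer 1 (align_heading) idle — unchanged: none
layer 2 (grasp) active — suppresses: (1, 2)
layer 3 (dock) idle — unchanged: (1, 2)
layer 4 (halt) active — inhibits: none
→ actuator none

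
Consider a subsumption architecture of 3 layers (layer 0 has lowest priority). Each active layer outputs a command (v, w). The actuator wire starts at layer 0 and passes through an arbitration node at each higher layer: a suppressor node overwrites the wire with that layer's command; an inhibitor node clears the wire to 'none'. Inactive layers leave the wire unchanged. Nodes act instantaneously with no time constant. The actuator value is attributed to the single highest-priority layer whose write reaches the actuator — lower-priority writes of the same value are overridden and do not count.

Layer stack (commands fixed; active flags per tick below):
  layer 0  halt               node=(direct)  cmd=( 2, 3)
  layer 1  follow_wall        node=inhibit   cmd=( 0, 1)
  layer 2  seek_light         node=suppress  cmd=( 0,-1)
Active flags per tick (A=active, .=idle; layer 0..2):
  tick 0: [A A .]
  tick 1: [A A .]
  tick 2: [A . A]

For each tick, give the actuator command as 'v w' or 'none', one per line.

none
none
0 -1

tick 0:
  [0] halt on; wire := (2, 3)
  [1] follow_wall on (inhibit); wire := none
  [2] seek_light off; pass none
  output none
tick 1:
  [0] halt on; wire := (2, 3)
  [1] follow_wall on (inhibit); wire := none
  [2] seek_light off; pass none
  output none
tick 2:
  [0] halt on; wire := (2, 3)
  [1] follow_wall off; pass (2, 3)
  [2] seek_light on (suppress); wire := (0, -1)
  output (0, -1)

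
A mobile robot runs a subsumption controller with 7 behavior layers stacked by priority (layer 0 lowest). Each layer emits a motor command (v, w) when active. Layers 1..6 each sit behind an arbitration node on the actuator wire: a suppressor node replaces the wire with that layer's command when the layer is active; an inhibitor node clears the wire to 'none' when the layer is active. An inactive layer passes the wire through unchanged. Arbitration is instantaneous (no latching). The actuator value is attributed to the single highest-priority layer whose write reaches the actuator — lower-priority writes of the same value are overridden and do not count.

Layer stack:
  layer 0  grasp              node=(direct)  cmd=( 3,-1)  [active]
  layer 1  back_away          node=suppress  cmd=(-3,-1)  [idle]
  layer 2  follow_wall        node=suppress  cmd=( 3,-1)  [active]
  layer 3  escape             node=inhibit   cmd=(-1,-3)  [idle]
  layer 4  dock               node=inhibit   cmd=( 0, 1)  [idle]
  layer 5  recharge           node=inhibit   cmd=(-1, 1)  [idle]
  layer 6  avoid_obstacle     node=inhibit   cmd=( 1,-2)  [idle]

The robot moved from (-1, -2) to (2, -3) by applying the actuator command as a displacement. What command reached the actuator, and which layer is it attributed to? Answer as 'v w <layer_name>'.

3 -1 follow_wall

displacement = (2, -3) − (-1, -2) = (3, -1)
[0] grasp on; wire := (3, -1)
[1] back_away off; pass (3, -1)
[2] follow_wall on (suppress); wire := (3, -1)
[3] escape off; pass (3, -1)
[4] dock off; pass (3, -1)
[5] recharge off; pass (3, -1)
[6] avoid_obstacle off; pass (3, -1)
output (3, -1) — from layer 2 (follow_wall)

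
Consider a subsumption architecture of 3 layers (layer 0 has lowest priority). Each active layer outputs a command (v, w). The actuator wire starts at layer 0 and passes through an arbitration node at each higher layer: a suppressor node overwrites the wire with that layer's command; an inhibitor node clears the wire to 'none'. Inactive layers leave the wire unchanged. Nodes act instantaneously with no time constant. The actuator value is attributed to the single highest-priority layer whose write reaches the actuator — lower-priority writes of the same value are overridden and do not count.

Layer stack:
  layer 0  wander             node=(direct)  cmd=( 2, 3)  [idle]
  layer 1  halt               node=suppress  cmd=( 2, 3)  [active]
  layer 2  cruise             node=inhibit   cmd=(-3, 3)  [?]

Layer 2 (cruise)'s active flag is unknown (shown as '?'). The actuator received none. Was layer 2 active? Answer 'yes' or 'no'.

yes

If layer 2 is active=yes:
  actuator would be none
If layer 2 is active=no:
  actuator would be (2, 3)
Observed none, so layer 2 was active.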